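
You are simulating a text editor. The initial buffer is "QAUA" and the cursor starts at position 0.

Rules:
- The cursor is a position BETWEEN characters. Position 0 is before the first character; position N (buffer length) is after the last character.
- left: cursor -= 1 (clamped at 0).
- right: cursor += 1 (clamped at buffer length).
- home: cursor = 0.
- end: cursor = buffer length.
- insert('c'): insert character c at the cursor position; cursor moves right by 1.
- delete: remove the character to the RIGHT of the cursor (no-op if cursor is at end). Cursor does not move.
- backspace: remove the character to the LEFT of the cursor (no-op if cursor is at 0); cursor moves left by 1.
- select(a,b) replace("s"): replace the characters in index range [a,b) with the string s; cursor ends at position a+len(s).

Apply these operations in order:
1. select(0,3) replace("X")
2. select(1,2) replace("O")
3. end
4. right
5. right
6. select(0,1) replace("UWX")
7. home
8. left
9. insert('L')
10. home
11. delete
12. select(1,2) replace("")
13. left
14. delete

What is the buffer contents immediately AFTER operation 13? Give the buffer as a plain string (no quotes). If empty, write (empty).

After op 1 (select(0,3) replace("X")): buf='XA' cursor=1
After op 2 (select(1,2) replace("O")): buf='XO' cursor=2
After op 3 (end): buf='XO' cursor=2
After op 4 (right): buf='XO' cursor=2
After op 5 (right): buf='XO' cursor=2
After op 6 (select(0,1) replace("UWX")): buf='UWXO' cursor=3
After op 7 (home): buf='UWXO' cursor=0
After op 8 (left): buf='UWXO' cursor=0
After op 9 (insert('L')): buf='LUWXO' cursor=1
After op 10 (home): buf='LUWXO' cursor=0
After op 11 (delete): buf='UWXO' cursor=0
After op 12 (select(1,2) replace("")): buf='UXO' cursor=1
After op 13 (left): buf='UXO' cursor=0

Answer: UXO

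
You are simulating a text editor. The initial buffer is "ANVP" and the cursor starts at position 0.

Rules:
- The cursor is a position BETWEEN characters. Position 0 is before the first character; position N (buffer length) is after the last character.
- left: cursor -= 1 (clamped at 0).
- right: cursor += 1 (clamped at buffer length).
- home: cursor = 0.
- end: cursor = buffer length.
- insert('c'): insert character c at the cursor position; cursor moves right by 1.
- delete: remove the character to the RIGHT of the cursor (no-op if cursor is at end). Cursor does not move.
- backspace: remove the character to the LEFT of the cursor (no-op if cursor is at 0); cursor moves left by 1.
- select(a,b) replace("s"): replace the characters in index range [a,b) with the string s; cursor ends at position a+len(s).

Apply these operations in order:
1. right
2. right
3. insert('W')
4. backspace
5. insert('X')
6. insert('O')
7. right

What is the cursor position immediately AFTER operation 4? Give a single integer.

Answer: 2

Derivation:
After op 1 (right): buf='ANVP' cursor=1
After op 2 (right): buf='ANVP' cursor=2
After op 3 (insert('W')): buf='ANWVP' cursor=3
After op 4 (backspace): buf='ANVP' cursor=2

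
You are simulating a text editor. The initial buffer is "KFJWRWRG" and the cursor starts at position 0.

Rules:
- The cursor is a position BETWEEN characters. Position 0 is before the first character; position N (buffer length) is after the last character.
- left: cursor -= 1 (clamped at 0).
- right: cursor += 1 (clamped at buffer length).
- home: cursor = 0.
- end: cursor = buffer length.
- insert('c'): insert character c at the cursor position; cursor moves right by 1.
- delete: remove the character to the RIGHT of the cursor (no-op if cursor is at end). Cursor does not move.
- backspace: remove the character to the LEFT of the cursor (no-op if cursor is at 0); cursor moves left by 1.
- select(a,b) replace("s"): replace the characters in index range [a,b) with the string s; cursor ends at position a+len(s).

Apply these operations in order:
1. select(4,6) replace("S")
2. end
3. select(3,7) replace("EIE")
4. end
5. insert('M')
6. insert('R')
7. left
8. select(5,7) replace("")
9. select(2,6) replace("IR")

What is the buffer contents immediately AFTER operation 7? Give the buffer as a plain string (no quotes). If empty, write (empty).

Answer: KFJEIEMR

Derivation:
After op 1 (select(4,6) replace("S")): buf='KFJWSRG' cursor=5
After op 2 (end): buf='KFJWSRG' cursor=7
After op 3 (select(3,7) replace("EIE")): buf='KFJEIE' cursor=6
After op 4 (end): buf='KFJEIE' cursor=6
After op 5 (insert('M')): buf='KFJEIEM' cursor=7
After op 6 (insert('R')): buf='KFJEIEMR' cursor=8
After op 7 (left): buf='KFJEIEMR' cursor=7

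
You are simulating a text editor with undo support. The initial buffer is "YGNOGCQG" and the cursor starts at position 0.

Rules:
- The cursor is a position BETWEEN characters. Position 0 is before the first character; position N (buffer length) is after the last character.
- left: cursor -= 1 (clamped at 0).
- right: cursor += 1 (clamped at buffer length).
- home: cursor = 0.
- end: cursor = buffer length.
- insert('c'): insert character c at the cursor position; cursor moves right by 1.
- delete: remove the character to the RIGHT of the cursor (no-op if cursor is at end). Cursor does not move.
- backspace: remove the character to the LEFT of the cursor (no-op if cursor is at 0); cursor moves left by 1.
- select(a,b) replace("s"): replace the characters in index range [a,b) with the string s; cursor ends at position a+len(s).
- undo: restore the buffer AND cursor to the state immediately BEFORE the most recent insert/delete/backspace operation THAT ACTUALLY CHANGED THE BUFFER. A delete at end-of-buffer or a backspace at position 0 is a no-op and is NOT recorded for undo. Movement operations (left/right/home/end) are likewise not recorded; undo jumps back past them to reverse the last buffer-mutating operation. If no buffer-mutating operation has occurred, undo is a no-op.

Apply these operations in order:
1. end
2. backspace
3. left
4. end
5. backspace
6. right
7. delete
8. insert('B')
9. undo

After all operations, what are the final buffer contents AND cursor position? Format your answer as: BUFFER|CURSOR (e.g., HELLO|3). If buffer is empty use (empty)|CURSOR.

Answer: YGNOGC|6

Derivation:
After op 1 (end): buf='YGNOGCQG' cursor=8
After op 2 (backspace): buf='YGNOGCQ' cursor=7
After op 3 (left): buf='YGNOGCQ' cursor=6
After op 4 (end): buf='YGNOGCQ' cursor=7
After op 5 (backspace): buf='YGNOGC' cursor=6
After op 6 (right): buf='YGNOGC' cursor=6
After op 7 (delete): buf='YGNOGC' cursor=6
After op 8 (insert('B')): buf='YGNOGCB' cursor=7
After op 9 (undo): buf='YGNOGC' cursor=6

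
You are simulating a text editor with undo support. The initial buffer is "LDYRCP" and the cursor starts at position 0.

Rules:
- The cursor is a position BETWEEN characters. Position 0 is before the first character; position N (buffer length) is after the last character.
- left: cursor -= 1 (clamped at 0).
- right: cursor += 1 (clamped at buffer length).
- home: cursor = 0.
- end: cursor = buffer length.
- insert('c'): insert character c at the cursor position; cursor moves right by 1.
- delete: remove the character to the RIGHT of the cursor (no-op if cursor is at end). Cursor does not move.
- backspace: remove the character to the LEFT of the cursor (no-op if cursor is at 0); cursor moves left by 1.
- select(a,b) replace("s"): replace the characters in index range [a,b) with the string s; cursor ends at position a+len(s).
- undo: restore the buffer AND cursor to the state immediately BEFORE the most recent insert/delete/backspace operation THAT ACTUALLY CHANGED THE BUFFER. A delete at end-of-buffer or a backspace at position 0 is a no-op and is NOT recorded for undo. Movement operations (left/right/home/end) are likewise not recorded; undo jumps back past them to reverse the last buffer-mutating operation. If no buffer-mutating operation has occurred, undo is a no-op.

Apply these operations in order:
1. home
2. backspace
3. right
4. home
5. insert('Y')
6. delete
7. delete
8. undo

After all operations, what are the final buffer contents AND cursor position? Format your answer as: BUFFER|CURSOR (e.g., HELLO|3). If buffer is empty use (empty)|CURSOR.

After op 1 (home): buf='LDYRCP' cursor=0
After op 2 (backspace): buf='LDYRCP' cursor=0
After op 3 (right): buf='LDYRCP' cursor=1
After op 4 (home): buf='LDYRCP' cursor=0
After op 5 (insert('Y')): buf='YLDYRCP' cursor=1
After op 6 (delete): buf='YDYRCP' cursor=1
After op 7 (delete): buf='YYRCP' cursor=1
After op 8 (undo): buf='YDYRCP' cursor=1

Answer: YDYRCP|1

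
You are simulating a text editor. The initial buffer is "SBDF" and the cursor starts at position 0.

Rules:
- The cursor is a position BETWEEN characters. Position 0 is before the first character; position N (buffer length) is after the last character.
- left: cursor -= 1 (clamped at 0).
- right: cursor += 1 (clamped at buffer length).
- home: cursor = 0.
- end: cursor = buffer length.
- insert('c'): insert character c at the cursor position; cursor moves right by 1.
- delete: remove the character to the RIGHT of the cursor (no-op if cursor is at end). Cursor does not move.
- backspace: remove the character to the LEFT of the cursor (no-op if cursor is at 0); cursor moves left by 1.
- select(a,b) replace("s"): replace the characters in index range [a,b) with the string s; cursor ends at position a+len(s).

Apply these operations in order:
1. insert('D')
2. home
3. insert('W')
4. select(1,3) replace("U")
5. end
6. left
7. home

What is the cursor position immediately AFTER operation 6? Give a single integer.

After op 1 (insert('D')): buf='DSBDF' cursor=1
After op 2 (home): buf='DSBDF' cursor=0
After op 3 (insert('W')): buf='WDSBDF' cursor=1
After op 4 (select(1,3) replace("U")): buf='WUBDF' cursor=2
After op 5 (end): buf='WUBDF' cursor=5
After op 6 (left): buf='WUBDF' cursor=4

Answer: 4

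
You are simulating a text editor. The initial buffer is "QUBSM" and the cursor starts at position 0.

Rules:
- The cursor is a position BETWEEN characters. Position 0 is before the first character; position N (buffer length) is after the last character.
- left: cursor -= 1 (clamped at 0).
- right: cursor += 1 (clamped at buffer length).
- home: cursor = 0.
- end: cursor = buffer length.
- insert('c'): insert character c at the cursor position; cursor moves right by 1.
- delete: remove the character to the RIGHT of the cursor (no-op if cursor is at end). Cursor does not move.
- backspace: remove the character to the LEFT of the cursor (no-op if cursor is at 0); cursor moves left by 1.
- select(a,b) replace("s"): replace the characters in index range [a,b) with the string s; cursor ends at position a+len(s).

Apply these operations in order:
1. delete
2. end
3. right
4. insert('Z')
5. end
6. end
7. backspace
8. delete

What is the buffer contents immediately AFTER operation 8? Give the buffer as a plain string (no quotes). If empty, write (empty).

After op 1 (delete): buf='UBSM' cursor=0
After op 2 (end): buf='UBSM' cursor=4
After op 3 (right): buf='UBSM' cursor=4
After op 4 (insert('Z')): buf='UBSMZ' cursor=5
After op 5 (end): buf='UBSMZ' cursor=5
After op 6 (end): buf='UBSMZ' cursor=5
After op 7 (backspace): buf='UBSM' cursor=4
After op 8 (delete): buf='UBSM' cursor=4

Answer: UBSM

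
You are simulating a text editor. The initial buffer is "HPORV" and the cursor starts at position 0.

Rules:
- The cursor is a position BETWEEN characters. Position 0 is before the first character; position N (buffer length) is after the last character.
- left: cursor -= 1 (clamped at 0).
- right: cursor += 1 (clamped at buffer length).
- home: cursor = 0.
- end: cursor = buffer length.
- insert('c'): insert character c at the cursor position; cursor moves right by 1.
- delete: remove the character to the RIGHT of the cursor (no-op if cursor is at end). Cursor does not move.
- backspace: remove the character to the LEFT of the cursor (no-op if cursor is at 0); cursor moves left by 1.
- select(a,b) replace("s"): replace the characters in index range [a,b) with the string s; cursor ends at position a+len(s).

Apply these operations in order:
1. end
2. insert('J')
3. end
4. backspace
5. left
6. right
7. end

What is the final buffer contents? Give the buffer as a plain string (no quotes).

After op 1 (end): buf='HPORV' cursor=5
After op 2 (insert('J')): buf='HPORVJ' cursor=6
After op 3 (end): buf='HPORVJ' cursor=6
After op 4 (backspace): buf='HPORV' cursor=5
After op 5 (left): buf='HPORV' cursor=4
After op 6 (right): buf='HPORV' cursor=5
After op 7 (end): buf='HPORV' cursor=5

Answer: HPORV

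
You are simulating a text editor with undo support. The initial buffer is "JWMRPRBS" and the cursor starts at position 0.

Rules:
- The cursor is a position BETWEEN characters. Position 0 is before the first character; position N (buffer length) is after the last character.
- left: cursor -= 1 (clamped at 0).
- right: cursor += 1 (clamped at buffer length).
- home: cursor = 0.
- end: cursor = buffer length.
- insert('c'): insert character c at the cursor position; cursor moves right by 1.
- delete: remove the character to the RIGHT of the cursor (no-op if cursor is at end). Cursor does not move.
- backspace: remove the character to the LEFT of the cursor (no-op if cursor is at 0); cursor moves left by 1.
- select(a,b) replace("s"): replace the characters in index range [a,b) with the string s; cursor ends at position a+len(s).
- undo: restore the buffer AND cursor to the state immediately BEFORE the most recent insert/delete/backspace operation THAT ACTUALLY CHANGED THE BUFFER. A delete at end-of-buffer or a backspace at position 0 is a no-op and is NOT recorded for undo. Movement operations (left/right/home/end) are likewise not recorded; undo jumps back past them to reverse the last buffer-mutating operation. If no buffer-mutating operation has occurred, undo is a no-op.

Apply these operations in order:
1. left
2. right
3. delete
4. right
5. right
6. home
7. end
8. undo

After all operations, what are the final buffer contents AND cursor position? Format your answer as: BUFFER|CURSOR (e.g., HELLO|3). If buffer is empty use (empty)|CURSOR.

Answer: JWMRPRBS|1

Derivation:
After op 1 (left): buf='JWMRPRBS' cursor=0
After op 2 (right): buf='JWMRPRBS' cursor=1
After op 3 (delete): buf='JMRPRBS' cursor=1
After op 4 (right): buf='JMRPRBS' cursor=2
After op 5 (right): buf='JMRPRBS' cursor=3
After op 6 (home): buf='JMRPRBS' cursor=0
After op 7 (end): buf='JMRPRBS' cursor=7
After op 8 (undo): buf='JWMRPRBS' cursor=1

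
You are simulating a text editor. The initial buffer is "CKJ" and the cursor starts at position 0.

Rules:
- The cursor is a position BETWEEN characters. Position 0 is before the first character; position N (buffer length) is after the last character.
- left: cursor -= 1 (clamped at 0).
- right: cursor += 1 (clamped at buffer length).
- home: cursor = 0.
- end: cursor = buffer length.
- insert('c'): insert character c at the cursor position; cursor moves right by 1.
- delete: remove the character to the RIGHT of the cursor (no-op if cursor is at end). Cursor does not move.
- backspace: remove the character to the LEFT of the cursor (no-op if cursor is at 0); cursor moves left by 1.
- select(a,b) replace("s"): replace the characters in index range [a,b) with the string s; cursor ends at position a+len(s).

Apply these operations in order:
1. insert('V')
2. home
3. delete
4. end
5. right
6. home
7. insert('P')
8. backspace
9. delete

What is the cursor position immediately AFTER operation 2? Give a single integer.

After op 1 (insert('V')): buf='VCKJ' cursor=1
After op 2 (home): buf='VCKJ' cursor=0

Answer: 0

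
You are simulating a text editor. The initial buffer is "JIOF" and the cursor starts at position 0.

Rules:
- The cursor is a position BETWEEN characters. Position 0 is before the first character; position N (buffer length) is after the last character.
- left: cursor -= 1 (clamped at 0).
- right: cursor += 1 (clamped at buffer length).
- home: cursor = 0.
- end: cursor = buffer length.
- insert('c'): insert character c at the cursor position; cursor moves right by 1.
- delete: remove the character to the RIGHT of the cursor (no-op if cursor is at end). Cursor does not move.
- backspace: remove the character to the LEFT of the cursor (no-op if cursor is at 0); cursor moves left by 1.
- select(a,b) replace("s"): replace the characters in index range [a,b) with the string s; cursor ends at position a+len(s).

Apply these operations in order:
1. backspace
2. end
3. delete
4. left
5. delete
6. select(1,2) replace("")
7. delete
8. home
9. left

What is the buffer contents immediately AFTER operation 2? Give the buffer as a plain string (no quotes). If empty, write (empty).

Answer: JIOF

Derivation:
After op 1 (backspace): buf='JIOF' cursor=0
After op 2 (end): buf='JIOF' cursor=4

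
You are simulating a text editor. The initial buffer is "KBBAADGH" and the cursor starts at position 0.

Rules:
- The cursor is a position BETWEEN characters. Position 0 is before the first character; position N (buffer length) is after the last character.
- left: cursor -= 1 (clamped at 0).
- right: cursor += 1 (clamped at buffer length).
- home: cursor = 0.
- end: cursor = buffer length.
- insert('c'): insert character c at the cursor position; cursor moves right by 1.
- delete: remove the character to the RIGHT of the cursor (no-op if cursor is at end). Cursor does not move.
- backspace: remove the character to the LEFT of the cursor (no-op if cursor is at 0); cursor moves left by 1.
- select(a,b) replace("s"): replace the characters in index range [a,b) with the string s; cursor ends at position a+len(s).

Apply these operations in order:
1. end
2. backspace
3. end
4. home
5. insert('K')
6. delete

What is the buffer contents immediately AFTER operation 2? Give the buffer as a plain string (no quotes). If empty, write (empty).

After op 1 (end): buf='KBBAADGH' cursor=8
After op 2 (backspace): buf='KBBAADG' cursor=7

Answer: KBBAADG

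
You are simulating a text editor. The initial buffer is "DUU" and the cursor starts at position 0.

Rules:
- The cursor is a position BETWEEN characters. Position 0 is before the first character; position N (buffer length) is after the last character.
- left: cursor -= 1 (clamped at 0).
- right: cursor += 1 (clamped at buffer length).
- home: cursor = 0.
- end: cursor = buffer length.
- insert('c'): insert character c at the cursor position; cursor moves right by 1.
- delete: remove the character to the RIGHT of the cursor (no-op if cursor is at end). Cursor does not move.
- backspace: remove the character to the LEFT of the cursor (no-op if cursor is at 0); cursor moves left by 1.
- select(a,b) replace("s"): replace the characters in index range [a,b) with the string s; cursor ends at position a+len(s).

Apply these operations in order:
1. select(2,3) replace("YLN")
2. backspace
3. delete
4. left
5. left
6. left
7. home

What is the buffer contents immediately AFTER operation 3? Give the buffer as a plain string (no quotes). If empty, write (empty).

Answer: DUYL

Derivation:
After op 1 (select(2,3) replace("YLN")): buf='DUYLN' cursor=5
After op 2 (backspace): buf='DUYL' cursor=4
After op 3 (delete): buf='DUYL' cursor=4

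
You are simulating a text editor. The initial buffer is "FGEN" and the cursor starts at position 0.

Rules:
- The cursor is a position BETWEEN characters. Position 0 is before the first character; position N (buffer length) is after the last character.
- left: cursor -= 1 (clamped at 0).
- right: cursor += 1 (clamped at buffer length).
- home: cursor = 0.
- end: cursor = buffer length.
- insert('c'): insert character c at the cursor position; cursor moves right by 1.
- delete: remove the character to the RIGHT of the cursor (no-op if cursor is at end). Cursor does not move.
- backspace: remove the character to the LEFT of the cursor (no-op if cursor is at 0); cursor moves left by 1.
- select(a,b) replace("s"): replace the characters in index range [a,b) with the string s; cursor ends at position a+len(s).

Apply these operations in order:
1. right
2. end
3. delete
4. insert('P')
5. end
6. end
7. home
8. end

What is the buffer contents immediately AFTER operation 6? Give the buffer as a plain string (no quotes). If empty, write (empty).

After op 1 (right): buf='FGEN' cursor=1
After op 2 (end): buf='FGEN' cursor=4
After op 3 (delete): buf='FGEN' cursor=4
After op 4 (insert('P')): buf='FGENP' cursor=5
After op 5 (end): buf='FGENP' cursor=5
After op 6 (end): buf='FGENP' cursor=5

Answer: FGENP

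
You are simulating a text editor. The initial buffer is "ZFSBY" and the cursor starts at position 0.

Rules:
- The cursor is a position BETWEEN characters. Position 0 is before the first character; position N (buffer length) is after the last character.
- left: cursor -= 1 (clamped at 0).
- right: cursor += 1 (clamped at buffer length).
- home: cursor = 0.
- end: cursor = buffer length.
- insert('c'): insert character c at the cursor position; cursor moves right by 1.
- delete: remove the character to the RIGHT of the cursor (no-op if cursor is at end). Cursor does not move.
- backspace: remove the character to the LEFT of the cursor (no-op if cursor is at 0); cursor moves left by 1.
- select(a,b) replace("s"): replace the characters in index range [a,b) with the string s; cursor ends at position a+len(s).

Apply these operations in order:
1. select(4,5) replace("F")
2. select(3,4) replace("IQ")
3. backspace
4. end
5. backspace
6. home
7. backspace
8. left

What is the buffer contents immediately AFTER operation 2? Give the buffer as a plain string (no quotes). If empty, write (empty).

Answer: ZFSIQF

Derivation:
After op 1 (select(4,5) replace("F")): buf='ZFSBF' cursor=5
After op 2 (select(3,4) replace("IQ")): buf='ZFSIQF' cursor=5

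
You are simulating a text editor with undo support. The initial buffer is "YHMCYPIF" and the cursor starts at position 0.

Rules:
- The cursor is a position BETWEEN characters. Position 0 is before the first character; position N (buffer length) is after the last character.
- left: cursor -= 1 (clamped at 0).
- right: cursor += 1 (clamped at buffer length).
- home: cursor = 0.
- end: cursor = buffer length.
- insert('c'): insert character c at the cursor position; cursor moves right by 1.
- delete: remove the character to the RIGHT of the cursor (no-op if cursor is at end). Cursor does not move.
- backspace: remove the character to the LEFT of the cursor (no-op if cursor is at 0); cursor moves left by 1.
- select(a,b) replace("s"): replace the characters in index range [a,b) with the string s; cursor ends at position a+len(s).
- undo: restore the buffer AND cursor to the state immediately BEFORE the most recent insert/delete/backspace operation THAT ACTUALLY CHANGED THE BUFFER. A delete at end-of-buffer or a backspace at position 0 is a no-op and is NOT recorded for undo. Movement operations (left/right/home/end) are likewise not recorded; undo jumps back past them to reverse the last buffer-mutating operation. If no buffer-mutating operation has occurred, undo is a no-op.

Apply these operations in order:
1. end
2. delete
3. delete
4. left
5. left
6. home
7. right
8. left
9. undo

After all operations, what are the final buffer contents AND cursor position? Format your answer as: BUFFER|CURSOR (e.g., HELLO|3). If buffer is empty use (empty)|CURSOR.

Answer: YHMCYPIF|0

Derivation:
After op 1 (end): buf='YHMCYPIF' cursor=8
After op 2 (delete): buf='YHMCYPIF' cursor=8
After op 3 (delete): buf='YHMCYPIF' cursor=8
After op 4 (left): buf='YHMCYPIF' cursor=7
After op 5 (left): buf='YHMCYPIF' cursor=6
After op 6 (home): buf='YHMCYPIF' cursor=0
After op 7 (right): buf='YHMCYPIF' cursor=1
After op 8 (left): buf='YHMCYPIF' cursor=0
After op 9 (undo): buf='YHMCYPIF' cursor=0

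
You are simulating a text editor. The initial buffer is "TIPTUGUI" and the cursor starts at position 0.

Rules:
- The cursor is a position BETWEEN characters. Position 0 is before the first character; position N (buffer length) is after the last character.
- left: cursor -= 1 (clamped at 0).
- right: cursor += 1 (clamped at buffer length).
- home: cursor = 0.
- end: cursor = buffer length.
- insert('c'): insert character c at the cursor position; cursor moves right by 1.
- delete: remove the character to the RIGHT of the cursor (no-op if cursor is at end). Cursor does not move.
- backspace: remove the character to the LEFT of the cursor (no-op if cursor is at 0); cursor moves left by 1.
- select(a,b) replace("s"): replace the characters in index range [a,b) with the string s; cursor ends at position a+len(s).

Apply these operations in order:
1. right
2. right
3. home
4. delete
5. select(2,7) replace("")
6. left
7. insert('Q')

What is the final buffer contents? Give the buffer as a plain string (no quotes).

Answer: IQP

Derivation:
After op 1 (right): buf='TIPTUGUI' cursor=1
After op 2 (right): buf='TIPTUGUI' cursor=2
After op 3 (home): buf='TIPTUGUI' cursor=0
After op 4 (delete): buf='IPTUGUI' cursor=0
After op 5 (select(2,7) replace("")): buf='IP' cursor=2
After op 6 (left): buf='IP' cursor=1
After op 7 (insert('Q')): buf='IQP' cursor=2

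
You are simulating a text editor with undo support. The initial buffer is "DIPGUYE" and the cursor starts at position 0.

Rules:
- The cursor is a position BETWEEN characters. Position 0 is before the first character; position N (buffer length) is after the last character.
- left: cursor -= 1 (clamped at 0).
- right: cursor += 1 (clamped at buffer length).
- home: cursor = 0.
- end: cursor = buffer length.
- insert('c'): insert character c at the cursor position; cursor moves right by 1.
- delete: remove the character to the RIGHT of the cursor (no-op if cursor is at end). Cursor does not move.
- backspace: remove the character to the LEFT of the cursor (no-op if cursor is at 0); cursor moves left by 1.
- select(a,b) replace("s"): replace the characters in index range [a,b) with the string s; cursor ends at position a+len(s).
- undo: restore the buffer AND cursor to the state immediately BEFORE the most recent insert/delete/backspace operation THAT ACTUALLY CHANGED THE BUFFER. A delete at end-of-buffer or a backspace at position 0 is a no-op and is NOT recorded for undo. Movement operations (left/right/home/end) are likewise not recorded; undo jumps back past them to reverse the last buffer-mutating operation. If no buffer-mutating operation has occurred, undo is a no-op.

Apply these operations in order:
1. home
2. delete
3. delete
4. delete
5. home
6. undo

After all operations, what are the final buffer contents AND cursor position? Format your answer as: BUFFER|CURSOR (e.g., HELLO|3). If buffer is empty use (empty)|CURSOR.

After op 1 (home): buf='DIPGUYE' cursor=0
After op 2 (delete): buf='IPGUYE' cursor=0
After op 3 (delete): buf='PGUYE' cursor=0
After op 4 (delete): buf='GUYE' cursor=0
After op 5 (home): buf='GUYE' cursor=0
After op 6 (undo): buf='PGUYE' cursor=0

Answer: PGUYE|0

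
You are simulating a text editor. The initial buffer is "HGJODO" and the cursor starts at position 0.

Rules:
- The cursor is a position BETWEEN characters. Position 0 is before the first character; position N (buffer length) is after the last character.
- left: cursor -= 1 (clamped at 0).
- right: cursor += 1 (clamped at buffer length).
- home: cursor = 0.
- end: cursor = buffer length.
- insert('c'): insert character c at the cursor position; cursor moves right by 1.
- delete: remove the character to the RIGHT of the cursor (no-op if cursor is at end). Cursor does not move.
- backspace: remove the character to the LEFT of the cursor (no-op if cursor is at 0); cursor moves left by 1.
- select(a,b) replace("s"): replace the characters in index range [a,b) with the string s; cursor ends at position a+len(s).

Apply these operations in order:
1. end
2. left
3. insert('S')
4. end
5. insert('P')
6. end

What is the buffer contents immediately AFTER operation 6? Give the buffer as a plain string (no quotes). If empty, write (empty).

Answer: HGJODSOP

Derivation:
After op 1 (end): buf='HGJODO' cursor=6
After op 2 (left): buf='HGJODO' cursor=5
After op 3 (insert('S')): buf='HGJODSO' cursor=6
After op 4 (end): buf='HGJODSO' cursor=7
After op 5 (insert('P')): buf='HGJODSOP' cursor=8
After op 6 (end): buf='HGJODSOP' cursor=8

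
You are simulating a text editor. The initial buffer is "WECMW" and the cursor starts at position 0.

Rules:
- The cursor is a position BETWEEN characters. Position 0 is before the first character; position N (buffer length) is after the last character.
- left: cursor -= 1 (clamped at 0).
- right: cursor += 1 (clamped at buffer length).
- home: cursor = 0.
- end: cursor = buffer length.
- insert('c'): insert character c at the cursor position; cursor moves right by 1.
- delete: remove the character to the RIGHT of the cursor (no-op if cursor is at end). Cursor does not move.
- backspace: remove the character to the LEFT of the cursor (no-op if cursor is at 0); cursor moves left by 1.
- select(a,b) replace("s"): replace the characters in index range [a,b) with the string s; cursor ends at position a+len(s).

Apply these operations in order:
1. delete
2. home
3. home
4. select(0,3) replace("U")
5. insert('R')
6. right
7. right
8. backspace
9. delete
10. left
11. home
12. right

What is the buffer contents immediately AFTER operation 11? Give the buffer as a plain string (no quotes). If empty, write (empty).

Answer: UR

Derivation:
After op 1 (delete): buf='ECMW' cursor=0
After op 2 (home): buf='ECMW' cursor=0
After op 3 (home): buf='ECMW' cursor=0
After op 4 (select(0,3) replace("U")): buf='UW' cursor=1
After op 5 (insert('R')): buf='URW' cursor=2
After op 6 (right): buf='URW' cursor=3
After op 7 (right): buf='URW' cursor=3
After op 8 (backspace): buf='UR' cursor=2
After op 9 (delete): buf='UR' cursor=2
After op 10 (left): buf='UR' cursor=1
After op 11 (home): buf='UR' cursor=0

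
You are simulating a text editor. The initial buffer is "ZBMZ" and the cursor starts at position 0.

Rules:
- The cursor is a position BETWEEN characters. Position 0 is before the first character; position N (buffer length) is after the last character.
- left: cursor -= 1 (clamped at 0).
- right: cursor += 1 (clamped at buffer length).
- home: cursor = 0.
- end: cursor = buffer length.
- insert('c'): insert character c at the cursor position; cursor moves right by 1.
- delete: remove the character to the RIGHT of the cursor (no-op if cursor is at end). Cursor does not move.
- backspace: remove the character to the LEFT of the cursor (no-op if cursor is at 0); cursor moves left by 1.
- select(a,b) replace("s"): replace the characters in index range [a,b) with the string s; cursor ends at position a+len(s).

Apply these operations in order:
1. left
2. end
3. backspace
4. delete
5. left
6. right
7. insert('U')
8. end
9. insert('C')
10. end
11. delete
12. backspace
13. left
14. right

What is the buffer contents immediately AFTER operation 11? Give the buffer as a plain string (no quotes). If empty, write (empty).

After op 1 (left): buf='ZBMZ' cursor=0
After op 2 (end): buf='ZBMZ' cursor=4
After op 3 (backspace): buf='ZBM' cursor=3
After op 4 (delete): buf='ZBM' cursor=3
After op 5 (left): buf='ZBM' cursor=2
After op 6 (right): buf='ZBM' cursor=3
After op 7 (insert('U')): buf='ZBMU' cursor=4
After op 8 (end): buf='ZBMU' cursor=4
After op 9 (insert('C')): buf='ZBMUC' cursor=5
After op 10 (end): buf='ZBMUC' cursor=5
After op 11 (delete): buf='ZBMUC' cursor=5

Answer: ZBMUC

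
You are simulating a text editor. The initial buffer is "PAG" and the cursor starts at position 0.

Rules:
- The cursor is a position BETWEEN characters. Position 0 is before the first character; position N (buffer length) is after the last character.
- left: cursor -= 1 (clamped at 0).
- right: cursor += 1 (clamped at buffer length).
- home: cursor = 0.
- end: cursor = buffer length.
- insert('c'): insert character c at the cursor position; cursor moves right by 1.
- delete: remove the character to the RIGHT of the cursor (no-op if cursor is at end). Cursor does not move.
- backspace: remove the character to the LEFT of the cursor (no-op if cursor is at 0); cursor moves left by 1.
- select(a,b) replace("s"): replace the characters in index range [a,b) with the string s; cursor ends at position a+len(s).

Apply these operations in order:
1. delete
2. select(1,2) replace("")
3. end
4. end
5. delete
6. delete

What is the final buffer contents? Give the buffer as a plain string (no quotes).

After op 1 (delete): buf='AG' cursor=0
After op 2 (select(1,2) replace("")): buf='A' cursor=1
After op 3 (end): buf='A' cursor=1
After op 4 (end): buf='A' cursor=1
After op 5 (delete): buf='A' cursor=1
After op 6 (delete): buf='A' cursor=1

Answer: A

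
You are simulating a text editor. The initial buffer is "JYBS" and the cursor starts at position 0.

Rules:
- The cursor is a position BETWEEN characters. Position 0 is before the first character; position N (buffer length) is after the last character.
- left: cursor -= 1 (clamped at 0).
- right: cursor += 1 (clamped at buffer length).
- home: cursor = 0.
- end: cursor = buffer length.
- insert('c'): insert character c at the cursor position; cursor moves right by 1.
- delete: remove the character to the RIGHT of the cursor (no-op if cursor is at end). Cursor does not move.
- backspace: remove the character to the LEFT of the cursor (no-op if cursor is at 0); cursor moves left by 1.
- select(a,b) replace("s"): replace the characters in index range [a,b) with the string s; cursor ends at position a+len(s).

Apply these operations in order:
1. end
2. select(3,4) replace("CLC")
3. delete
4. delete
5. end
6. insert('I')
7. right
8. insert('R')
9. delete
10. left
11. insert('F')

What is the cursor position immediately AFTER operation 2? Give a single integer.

After op 1 (end): buf='JYBS' cursor=4
After op 2 (select(3,4) replace("CLC")): buf='JYBCLC' cursor=6

Answer: 6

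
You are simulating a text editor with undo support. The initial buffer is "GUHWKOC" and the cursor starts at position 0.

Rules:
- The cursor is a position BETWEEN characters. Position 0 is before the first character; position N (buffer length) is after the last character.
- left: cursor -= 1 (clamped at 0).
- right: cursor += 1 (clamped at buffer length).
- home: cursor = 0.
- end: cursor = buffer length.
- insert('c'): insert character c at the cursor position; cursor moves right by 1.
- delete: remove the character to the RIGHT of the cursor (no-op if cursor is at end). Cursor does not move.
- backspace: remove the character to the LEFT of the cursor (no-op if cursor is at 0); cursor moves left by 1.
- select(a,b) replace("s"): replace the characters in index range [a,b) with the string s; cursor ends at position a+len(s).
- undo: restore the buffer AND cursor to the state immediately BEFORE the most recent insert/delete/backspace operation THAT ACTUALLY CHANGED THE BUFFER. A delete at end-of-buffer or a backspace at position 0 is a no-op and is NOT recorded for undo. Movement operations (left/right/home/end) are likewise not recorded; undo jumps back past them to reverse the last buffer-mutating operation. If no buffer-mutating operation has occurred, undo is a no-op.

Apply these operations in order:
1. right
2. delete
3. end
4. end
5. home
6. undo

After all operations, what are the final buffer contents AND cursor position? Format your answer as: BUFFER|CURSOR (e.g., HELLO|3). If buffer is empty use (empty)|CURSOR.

Answer: GUHWKOC|1

Derivation:
After op 1 (right): buf='GUHWKOC' cursor=1
After op 2 (delete): buf='GHWKOC' cursor=1
After op 3 (end): buf='GHWKOC' cursor=6
After op 4 (end): buf='GHWKOC' cursor=6
After op 5 (home): buf='GHWKOC' cursor=0
After op 6 (undo): buf='GUHWKOC' cursor=1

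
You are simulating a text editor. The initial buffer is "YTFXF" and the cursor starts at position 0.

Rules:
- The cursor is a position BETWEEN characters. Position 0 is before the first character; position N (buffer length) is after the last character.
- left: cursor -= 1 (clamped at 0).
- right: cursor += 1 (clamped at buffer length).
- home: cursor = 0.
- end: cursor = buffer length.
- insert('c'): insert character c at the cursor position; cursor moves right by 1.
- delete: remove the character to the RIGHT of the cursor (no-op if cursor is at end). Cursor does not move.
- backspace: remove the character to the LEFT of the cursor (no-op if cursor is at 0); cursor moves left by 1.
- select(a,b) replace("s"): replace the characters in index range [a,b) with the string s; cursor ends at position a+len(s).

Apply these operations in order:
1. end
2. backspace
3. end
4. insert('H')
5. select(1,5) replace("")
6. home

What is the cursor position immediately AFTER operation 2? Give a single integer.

After op 1 (end): buf='YTFXF' cursor=5
After op 2 (backspace): buf='YTFX' cursor=4

Answer: 4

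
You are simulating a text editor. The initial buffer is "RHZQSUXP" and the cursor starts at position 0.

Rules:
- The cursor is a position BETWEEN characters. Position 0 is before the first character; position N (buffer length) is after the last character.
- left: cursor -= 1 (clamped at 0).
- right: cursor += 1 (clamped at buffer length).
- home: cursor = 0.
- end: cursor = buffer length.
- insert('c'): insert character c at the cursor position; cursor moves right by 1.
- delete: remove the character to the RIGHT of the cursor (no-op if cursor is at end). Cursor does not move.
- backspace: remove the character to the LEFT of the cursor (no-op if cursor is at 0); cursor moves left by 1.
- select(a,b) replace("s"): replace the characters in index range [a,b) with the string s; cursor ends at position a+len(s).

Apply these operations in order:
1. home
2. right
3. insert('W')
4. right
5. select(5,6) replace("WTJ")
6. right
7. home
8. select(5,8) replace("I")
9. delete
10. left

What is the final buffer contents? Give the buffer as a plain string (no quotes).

After op 1 (home): buf='RHZQSUXP' cursor=0
After op 2 (right): buf='RHZQSUXP' cursor=1
After op 3 (insert('W')): buf='RWHZQSUXP' cursor=2
After op 4 (right): buf='RWHZQSUXP' cursor=3
After op 5 (select(5,6) replace("WTJ")): buf='RWHZQWTJUXP' cursor=8
After op 6 (right): buf='RWHZQWTJUXP' cursor=9
After op 7 (home): buf='RWHZQWTJUXP' cursor=0
After op 8 (select(5,8) replace("I")): buf='RWHZQIUXP' cursor=6
After op 9 (delete): buf='RWHZQIXP' cursor=6
After op 10 (left): buf='RWHZQIXP' cursor=5

Answer: RWHZQIXP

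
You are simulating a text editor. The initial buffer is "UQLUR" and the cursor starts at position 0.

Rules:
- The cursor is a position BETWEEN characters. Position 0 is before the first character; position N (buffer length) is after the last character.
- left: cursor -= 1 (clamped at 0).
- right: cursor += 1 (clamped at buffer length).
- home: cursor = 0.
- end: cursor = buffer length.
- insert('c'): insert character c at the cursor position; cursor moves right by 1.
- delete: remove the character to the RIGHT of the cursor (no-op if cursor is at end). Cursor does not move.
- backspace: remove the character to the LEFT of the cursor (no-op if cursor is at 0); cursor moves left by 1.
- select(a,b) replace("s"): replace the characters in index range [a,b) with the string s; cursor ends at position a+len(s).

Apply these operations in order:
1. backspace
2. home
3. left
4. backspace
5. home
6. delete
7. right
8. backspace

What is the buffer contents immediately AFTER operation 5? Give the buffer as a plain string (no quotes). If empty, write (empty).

After op 1 (backspace): buf='UQLUR' cursor=0
After op 2 (home): buf='UQLUR' cursor=0
After op 3 (left): buf='UQLUR' cursor=0
After op 4 (backspace): buf='UQLUR' cursor=0
After op 5 (home): buf='UQLUR' cursor=0

Answer: UQLUR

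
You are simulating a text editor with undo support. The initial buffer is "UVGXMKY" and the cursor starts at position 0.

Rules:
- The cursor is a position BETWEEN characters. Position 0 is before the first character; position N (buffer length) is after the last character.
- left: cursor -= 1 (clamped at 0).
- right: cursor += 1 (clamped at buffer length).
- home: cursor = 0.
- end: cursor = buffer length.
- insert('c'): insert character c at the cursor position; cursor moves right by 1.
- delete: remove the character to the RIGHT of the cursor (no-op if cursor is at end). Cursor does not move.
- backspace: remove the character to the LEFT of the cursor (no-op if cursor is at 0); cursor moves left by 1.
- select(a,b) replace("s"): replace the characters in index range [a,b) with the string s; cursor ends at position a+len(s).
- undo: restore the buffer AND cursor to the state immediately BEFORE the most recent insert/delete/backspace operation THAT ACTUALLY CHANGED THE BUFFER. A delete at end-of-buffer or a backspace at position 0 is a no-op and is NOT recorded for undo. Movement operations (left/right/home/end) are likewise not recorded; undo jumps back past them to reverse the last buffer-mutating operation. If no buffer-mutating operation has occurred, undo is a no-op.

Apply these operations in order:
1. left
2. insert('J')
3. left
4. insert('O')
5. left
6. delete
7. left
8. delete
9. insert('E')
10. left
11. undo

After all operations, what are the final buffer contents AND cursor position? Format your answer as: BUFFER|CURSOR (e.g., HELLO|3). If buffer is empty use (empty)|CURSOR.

After op 1 (left): buf='UVGXMKY' cursor=0
After op 2 (insert('J')): buf='JUVGXMKY' cursor=1
After op 3 (left): buf='JUVGXMKY' cursor=0
After op 4 (insert('O')): buf='OJUVGXMKY' cursor=1
After op 5 (left): buf='OJUVGXMKY' cursor=0
After op 6 (delete): buf='JUVGXMKY' cursor=0
After op 7 (left): buf='JUVGXMKY' cursor=0
After op 8 (delete): buf='UVGXMKY' cursor=0
After op 9 (insert('E')): buf='EUVGXMKY' cursor=1
After op 10 (left): buf='EUVGXMKY' cursor=0
After op 11 (undo): buf='UVGXMKY' cursor=0

Answer: UVGXMKY|0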